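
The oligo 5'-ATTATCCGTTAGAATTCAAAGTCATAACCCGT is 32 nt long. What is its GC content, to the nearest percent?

Scanning the sequence gives T=10, G=4, A=11, C=7.
G+C = 4 + 7 = 11 out of 32 bases
%GC = 11/32 × 100 = 34.38% ≈ 34%

34%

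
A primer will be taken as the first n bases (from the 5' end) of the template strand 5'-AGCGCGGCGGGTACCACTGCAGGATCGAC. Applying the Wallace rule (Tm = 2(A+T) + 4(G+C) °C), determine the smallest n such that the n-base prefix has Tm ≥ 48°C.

First 13 bases: AGCGCGGCGGGTA → Tm = 46°C (< 48°C)
First 14 bases: AGCGCGGCGGGTAC → Tm = 50°C (≥ 48°C)
Since every base adds ≥2°C, Tm only increases with n, so the threshold is first crossed at n = 14.

n = 14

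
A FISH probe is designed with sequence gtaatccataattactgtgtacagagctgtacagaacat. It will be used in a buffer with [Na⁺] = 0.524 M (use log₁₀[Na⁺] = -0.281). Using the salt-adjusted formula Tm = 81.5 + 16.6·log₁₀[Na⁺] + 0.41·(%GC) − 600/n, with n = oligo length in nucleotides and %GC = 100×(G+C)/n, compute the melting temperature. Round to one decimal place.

76.2°C

Length n = 39. Counting bases: C=7, A=14, T=11, G=7
G+C = 14, so %GC = 14/39 × 100 = 35.897%
Salt term: 16.6 × (-0.281) = -4.665
GC term: 0.41 × 35.897 = 14.718; length term: −600/39 = −15.385
Tm = 81.5 + (-4.665) + 14.718 − 15.385 = 76.168 → 76.2°C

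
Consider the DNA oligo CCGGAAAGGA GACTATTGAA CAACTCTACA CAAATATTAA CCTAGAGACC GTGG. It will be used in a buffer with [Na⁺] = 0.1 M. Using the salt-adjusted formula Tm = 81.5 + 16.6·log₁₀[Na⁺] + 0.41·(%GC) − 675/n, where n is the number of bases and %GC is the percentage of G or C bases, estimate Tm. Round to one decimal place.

Length n = 54. Scanning the sequence gives C=12, A=21, T=10, G=11.
G+C = 23, so %GC = 23/54 × 100 = 42.593%
Salt term: 16.6 × (-1) = -16.6
GC term: 0.41 × 42.593 = 17.463; length term: −675/54 = −12.5
Tm = 81.5 + (-16.6) + 17.463 − 12.5 = 69.863 → 69.9°C

69.9°C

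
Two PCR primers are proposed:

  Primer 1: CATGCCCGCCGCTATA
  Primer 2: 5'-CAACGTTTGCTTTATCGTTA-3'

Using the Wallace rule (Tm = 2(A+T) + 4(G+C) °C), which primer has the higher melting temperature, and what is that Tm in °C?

Primer 2, 54°C

Primer 1: A+T=6, G+C=10 → Tm = 2(6)+4(10) = 52°C
Primer 2: A+T=13, G+C=7 → Tm = 2(13)+4(7) = 54°C
52°C vs 54°C → primer 2 is higher.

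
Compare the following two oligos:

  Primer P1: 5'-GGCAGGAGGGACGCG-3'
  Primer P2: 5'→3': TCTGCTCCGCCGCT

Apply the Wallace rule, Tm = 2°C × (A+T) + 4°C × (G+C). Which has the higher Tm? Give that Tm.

Primer P1: A+T=3, G+C=12 → Tm = 2(3)+4(12) = 54°C
Primer P2: A+T=4, G+C=10 → Tm = 2(4)+4(10) = 48°C
54°C vs 48°C → primer P1 is higher.

Primer P1, 54°C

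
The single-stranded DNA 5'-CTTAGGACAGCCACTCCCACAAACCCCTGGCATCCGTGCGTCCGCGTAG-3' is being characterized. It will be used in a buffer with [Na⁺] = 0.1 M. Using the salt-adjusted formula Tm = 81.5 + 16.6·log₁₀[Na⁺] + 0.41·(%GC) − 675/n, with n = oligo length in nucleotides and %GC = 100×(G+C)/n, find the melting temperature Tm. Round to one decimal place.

77.1°C

Length n = 49. Base counts: A=10, C=20, T=8, G=11
G+C = 31, so %GC = 31/49 × 100 = 63.265%
Salt term: 16.6 × (-1) = -16.6
GC term: 0.41 × 63.265 = 25.939; length term: −675/49 = −13.776
Tm = 81.5 + (-16.6) + 25.939 − 13.776 = 77.063 → 77.1°C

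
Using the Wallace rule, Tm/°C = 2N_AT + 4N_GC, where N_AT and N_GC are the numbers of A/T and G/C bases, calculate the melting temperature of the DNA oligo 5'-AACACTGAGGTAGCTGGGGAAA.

T=3, G=8, A=8, C=3
AT pairs contribute 11, GC pairs contribute 11.
Tm = 4·11 + 2·11 = 44 + 22 = 66°C

66°C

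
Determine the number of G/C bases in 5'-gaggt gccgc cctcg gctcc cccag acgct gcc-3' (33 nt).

26

G=10, C=16, T=4, A=3
Total G or C: 10 + 16 = 26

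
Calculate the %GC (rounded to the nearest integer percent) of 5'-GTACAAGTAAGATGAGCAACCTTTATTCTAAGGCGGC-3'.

Scanning the sequence gives G=9, T=9, A=12, C=7.
G+C = 9 + 7 = 16 out of 37 bases
%GC = 16/37 × 100 = 43.24% ≈ 43%

43%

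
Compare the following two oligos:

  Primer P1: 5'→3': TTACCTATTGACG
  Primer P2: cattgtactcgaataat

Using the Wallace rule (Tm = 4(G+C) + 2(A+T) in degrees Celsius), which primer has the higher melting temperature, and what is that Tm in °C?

Primer P2, 44°C

Primer P1: A+T=8, G+C=5 → Tm = 2(8)+4(5) = 36°C
Primer P2: A+T=12, G+C=5 → Tm = 2(12)+4(5) = 44°C
36°C vs 44°C → primer P2 is higher.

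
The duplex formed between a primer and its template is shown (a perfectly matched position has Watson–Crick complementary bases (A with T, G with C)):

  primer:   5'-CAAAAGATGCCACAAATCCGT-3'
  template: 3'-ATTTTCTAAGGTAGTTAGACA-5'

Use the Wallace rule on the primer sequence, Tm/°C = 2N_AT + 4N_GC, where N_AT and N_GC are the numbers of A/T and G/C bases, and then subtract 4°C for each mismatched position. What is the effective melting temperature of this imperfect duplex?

Primer base counts: A=9, T=3, G=3, C=6 → A+T=12, G+C=9
Perfect-match Tm = 2(12) + 4(9) = 24 + 36 = 60°C
Mismatches (positions where the bases are not complementary): 5 (at positions 1, 9, 13, 14, 19)
Effective Tm = 60 − 5×4 = 60 − 20 = 40°C

40°C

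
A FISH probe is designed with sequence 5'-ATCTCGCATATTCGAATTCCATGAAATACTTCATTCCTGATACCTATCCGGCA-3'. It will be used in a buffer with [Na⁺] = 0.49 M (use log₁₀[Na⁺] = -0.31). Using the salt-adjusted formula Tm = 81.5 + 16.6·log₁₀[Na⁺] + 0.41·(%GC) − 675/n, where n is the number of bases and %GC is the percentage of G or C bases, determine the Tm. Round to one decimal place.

Length n = 53. Scanning the sequence gives A=15, G=6, C=15, T=17.
G+C = 21, so %GC = 21/53 × 100 = 39.623%
Salt term: 16.6 × (-0.31) = -5.146
GC term: 0.41 × 39.623 = 16.245; length term: −675/53 = −12.736
Tm = 81.5 + (-5.146) + 16.245 − 12.736 = 79.863 → 79.9°C

79.9°C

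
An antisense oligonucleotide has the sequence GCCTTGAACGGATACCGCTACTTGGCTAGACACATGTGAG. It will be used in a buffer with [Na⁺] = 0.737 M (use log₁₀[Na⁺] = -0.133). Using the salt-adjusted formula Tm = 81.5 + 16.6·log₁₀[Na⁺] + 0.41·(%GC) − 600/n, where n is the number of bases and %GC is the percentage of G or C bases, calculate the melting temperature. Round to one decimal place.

Length n = 40. Counting bases: A=10, T=9, C=10, G=11
G+C = 21, so %GC = 21/40 × 100 = 52.5%
Salt term: 16.6 × (-0.133) = -2.208
GC term: 0.41 × 52.5 = 21.525; length term: −600/40 = −15
Tm = 81.5 + (-2.208) + 21.525 − 15 = 85.817 → 85.8°C

85.8°C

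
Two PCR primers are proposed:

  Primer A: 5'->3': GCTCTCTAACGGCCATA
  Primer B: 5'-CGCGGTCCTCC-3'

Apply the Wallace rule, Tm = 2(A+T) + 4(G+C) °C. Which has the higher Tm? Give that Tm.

Primer A: A+T=8, G+C=9 → Tm = 2(8)+4(9) = 52°C
Primer B: A+T=2, G+C=9 → Tm = 2(2)+4(9) = 40°C
52°C vs 40°C → primer A is higher.

Primer A, 52°C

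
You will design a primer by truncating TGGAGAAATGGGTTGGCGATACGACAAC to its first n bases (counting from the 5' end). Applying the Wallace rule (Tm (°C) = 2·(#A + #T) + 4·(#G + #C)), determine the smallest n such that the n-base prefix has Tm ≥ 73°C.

n = 25

First 24 bases: TGGAGAAATGGGTTGGCGATACGA → Tm = 72°C (< 73°C)
First 25 bases: TGGAGAAATGGGTTGGCGATACGAC → Tm = 76°C (≥ 73°C)
Each additional base adds 2°C (A/T) or 4°C (G/C), so Tm is non-decreasing in n; n = 25 is the first length to reach 73°C.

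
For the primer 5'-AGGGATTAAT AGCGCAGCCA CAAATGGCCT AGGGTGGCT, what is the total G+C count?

21

Scanning the sequence gives C=8, G=13, A=11, T=7.
G+C = 13 + 8 = 21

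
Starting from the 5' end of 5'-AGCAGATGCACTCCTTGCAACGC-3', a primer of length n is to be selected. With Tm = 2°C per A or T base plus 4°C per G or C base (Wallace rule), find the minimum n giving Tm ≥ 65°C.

First 21 bases: AGCAGATGCACTCCTTGCAAC → Tm = 64°C (< 65°C)
First 22 bases: AGCAGATGCACTCCTTGCAACG → Tm = 68°C (≥ 65°C)
Each additional base adds 2°C (A/T) or 4°C (G/C), so Tm is non-decreasing in n; n = 22 is the first length to reach 65°C.

n = 22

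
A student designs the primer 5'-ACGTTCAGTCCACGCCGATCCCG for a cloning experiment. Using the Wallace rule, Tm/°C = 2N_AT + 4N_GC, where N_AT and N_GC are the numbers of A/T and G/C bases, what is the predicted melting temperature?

Scanning the sequence gives G=5, A=4, C=10, T=4.
AT pairs contribute 8, GC pairs contribute 15.
Tm = 2×8 + 4×15 = 76°C

76°C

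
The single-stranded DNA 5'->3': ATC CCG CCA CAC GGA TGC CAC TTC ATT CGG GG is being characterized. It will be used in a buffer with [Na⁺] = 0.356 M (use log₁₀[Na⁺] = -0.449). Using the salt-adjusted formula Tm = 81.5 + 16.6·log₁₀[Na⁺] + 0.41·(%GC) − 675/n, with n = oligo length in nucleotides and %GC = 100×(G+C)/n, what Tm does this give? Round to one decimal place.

78.6°C

Length n = 32. Counting bases: A=6, C=12, T=6, G=8
G+C = 20, so %GC = 20/32 × 100 = 62.5%
Salt term: 16.6 × (-0.449) = -7.453
GC term: 0.41 × 62.5 = 25.625; length term: −675/32 = −21.094
Tm = 81.5 + (-7.453) + 25.625 − 21.094 = 78.578 → 78.6°C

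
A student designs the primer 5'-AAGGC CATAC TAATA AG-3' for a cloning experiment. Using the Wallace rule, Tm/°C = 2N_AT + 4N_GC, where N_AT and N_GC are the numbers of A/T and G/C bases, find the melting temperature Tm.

Scanning the sequence gives C=3, A=8, G=3, T=3.
So N_AT = 11 and N_GC = 6.
Tm = 2×11 + 4×6 = 46°C

46°C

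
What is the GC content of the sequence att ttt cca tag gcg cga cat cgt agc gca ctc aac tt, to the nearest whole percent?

Scanning the sequence gives G=7, T=11, A=9, C=11.
G+C = 7 + 11 = 18 out of 38 bases
%GC = 18/38 × 100 = 47.37% ≈ 47%

47%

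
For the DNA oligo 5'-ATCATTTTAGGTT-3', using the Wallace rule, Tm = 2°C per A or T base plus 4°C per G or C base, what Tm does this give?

32°C

Base counts: A=3, C=1, G=2, T=7
AT pairs contribute 10, GC pairs contribute 3.
Tm = 2(10) + 4(3) = 20 + 12 = 32°C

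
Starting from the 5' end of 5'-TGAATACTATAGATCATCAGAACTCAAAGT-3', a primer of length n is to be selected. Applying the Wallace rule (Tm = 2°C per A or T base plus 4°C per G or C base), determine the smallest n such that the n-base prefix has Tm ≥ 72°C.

n = 28

First 27 bases: TGAATACTATAGATCATCAGAACTCAA → Tm = 70°C (< 72°C)
First 28 bases: TGAATACTATAGATCATCAGAACTCAAA → Tm = 72°C (≥ 72°C)
Each additional base adds 2°C (A/T) or 4°C (G/C), so Tm is non-decreasing in n; n = 28 is the first length to reach 72°C.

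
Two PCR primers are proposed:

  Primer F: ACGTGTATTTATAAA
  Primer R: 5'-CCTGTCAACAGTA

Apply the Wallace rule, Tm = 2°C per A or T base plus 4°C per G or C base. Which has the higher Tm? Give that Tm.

Primer R, 38°C

Primer F: A+T=12, G+C=3 → Tm = 2(12)+4(3) = 36°C
Primer R: A+T=7, G+C=6 → Tm = 2(7)+4(6) = 38°C
36°C vs 38°C → primer R is higher.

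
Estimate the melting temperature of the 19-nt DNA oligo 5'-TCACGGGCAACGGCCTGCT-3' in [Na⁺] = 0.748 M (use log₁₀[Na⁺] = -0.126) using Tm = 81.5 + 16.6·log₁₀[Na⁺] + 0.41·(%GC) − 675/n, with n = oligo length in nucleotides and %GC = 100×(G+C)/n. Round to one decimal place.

Length n = 19. Scanning the sequence gives A=3, T=3, C=7, G=6.
G+C = 13, so %GC = 13/19 × 100 = 68.421%
Salt term: 16.6 × (-0.126) = -2.092
GC term: 0.41 × 68.421 = 28.053; length term: −675/19 = −35.526
Tm = 81.5 + (-2.092) + 28.053 − 35.526 = 71.935 → 71.9°C

71.9°C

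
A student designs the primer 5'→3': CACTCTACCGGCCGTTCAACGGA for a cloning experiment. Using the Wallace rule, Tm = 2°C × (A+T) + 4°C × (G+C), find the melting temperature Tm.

74°C

A=5, T=4, G=5, C=9
AT pairs contribute 9, GC pairs contribute 14.
Tm = 2(9) + 4(14) = 18 + 56 = 74°C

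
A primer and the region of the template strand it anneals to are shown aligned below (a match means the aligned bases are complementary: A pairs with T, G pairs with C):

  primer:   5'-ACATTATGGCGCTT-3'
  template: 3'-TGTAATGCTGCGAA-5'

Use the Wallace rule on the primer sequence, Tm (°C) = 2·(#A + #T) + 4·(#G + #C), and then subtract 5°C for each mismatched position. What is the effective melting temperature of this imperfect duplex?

Primer base counts: A=3, T=5, G=3, C=3 → A+T=8, G+C=6
Perfect-match Tm = 2(8) + 4(6) = 16 + 24 = 40°C
Mismatches (positions where the bases are not complementary): 2 (at positions 7, 9)
Effective Tm = 40 − 2×5 = 40 − 10 = 30°C

30°C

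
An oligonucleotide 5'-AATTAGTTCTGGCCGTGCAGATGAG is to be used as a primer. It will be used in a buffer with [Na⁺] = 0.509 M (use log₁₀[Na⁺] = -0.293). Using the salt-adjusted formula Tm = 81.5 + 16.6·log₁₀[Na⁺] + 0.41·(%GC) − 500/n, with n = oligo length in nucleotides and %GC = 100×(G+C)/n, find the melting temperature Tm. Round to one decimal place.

76.3°C

Length n = 25. Counting bases: G=8, T=7, C=4, A=6
G+C = 12, so %GC = 12/25 × 100 = 48%
Salt term: 16.6 × (-0.293) = -4.864
GC term: 0.41 × 48 = 19.68; length term: −500/25 = −20
Tm = 81.5 + (-4.864) + 19.68 − 20 = 76.316 → 76.3°C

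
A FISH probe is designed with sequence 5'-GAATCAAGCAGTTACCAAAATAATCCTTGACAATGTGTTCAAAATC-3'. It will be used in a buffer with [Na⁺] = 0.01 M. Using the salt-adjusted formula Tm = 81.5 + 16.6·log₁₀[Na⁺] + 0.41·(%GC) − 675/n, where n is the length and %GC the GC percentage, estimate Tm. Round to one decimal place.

Length n = 46. Scanning the sequence gives C=9, A=19, G=6, T=12.
G+C = 15, so %GC = 15/46 × 100 = 32.609%
Salt term: 16.6 × (-2) = -33.2
GC term: 0.41 × 32.609 = 13.37; length term: −675/46 = −14.674
Tm = 81.5 + (-33.2) + 13.37 − 14.674 = 46.996 → 47.0°C

47.0°C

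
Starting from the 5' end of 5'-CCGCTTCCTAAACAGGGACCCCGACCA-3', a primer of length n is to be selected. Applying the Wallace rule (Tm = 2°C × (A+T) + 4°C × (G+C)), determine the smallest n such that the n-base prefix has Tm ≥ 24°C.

n = 7

First 6 bases: CCGCTT → Tm = 20°C (< 24°C)
First 7 bases: CCGCTTC → Tm = 24°C (≥ 24°C)
Each additional base adds 2°C (A/T) or 4°C (G/C), so Tm is non-decreasing in n; n = 7 is the first length to reach 24°C.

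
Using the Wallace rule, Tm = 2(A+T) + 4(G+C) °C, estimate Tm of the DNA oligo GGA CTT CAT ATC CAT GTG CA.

Counting bases: C=5, A=5, T=6, G=4
A+T = 11, G+C = 9
Tm = 2×11 + 4×9 = 58°C

58°C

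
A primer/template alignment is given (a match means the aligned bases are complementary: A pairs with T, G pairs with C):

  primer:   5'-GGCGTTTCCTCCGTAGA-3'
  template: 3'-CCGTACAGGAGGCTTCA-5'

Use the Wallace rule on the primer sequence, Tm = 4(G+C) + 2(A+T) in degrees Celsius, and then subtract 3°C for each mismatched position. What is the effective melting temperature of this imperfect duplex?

Primer base counts: A=2, T=5, G=5, C=5 → A+T=7, G+C=10
Perfect-match Tm = 2(7) + 4(10) = 14 + 40 = 54°C
Mismatches (positions where the bases are not complementary): 4 (at positions 4, 6, 14, 17)
Effective Tm = 54 − 4×3 = 54 − 12 = 42°C

42°C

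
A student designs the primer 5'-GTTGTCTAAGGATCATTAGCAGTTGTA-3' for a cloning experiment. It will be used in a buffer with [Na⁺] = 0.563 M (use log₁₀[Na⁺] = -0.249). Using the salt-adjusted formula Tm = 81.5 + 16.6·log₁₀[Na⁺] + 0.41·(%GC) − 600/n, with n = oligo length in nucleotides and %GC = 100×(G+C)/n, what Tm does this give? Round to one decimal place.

Length n = 27. Counting bases: T=10, G=7, C=3, A=7
G+C = 10, so %GC = 10/27 × 100 = 37.037%
Salt term: 16.6 × (-0.249) = -4.133
GC term: 0.41 × 37.037 = 15.185; length term: −600/27 = −22.222
Tm = 81.5 + (-4.133) + 15.185 − 22.222 = 70.33 → 70.3°C

70.3°C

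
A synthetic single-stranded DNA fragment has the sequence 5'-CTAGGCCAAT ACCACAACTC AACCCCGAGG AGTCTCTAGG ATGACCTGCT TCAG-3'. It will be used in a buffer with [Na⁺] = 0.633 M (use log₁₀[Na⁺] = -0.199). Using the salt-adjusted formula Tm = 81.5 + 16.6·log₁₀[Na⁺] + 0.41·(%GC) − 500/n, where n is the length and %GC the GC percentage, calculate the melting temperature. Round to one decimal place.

Length n = 54. Base counts: C=18, T=10, G=11, A=15
G+C = 29, so %GC = 29/54 × 100 = 53.704%
Salt term: 16.6 × (-0.199) = -3.303
GC term: 0.41 × 53.704 = 22.019; length term: −500/54 = −9.259
Tm = 81.5 + (-3.303) + 22.019 − 9.259 = 90.957 → 91.0°C

91.0°C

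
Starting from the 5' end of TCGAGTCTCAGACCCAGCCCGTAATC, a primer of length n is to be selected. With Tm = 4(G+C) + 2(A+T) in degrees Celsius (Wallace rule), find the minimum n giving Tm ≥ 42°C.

n = 14

First 13 bases: TCGAGTCTCAGAC → Tm = 40°C (< 42°C)
First 14 bases: TCGAGTCTCAGACC → Tm = 44°C (≥ 42°C)
Each additional base adds 2°C (A/T) or 4°C (G/C), so Tm is non-decreasing in n; n = 14 is the first length to reach 42°C.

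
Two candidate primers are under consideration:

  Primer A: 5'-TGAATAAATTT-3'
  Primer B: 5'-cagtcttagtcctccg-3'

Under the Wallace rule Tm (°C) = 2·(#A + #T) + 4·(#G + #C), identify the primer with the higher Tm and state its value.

Primer A: A+T=10, G+C=1 → Tm = 2(10)+4(1) = 24°C
Primer B: A+T=7, G+C=9 → Tm = 2(7)+4(9) = 50°C
24°C vs 50°C → primer B is higher.

Primer B, 50°C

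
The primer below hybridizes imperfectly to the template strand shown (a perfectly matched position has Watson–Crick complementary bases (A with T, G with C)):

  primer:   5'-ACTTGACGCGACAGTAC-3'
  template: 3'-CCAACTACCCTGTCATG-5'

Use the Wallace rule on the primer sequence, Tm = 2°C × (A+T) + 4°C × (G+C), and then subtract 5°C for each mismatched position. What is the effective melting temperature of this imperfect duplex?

Primer base counts: A=5, T=3, G=4, C=5 → A+T=8, G+C=9
Perfect-match Tm = 2(8) + 4(9) = 16 + 36 = 52°C
Mismatches (positions where the bases are not complementary): 4 (at positions 1, 2, 7, 9)
Effective Tm = 52 − 4×5 = 52 − 20 = 32°C

32°C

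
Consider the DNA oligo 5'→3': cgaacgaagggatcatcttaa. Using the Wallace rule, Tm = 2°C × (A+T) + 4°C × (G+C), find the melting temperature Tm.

G=5, C=4, A=8, T=4
A+T = 12, G+C = 9
Tm = 4·9 + 2·12 = 36 + 24 = 60°C

60°C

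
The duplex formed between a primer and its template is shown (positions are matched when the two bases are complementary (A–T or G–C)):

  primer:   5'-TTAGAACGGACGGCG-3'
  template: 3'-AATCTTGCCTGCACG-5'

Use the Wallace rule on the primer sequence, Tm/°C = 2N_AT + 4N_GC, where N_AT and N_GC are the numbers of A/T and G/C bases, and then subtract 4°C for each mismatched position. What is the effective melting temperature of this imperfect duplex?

36°C

Primer base counts: A=4, T=2, G=6, C=3 → A+T=6, G+C=9
Perfect-match Tm = 2(6) + 4(9) = 12 + 36 = 48°C
Mismatches (positions where the bases are not complementary): 3 (at positions 13, 14, 15)
Effective Tm = 48 − 3×4 = 48 − 12 = 36°C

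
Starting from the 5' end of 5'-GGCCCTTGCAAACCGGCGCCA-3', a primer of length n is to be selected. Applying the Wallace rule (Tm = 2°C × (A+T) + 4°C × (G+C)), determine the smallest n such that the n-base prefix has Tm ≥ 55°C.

First 16 bases: GGCCCTTGCAAACCGG → Tm = 54°C (< 55°C)
First 17 bases: GGCCCTTGCAAACCGGC → Tm = 58°C (≥ 55°C)
Each additional base adds 2°C (A/T) or 4°C (G/C), so Tm is non-decreasing in n; n = 17 is the first length to reach 55°C.

n = 17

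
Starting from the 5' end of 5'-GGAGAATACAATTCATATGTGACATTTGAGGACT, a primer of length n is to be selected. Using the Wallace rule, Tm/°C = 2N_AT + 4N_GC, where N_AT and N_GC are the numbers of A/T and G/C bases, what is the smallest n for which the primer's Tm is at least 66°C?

n = 25

First 24 bases: GGAGAATACAATTCATATGTGACA → Tm = 64°C (< 66°C)
First 25 bases: GGAGAATACAATTCATATGTGACAT → Tm = 66°C (≥ 66°C)
Each additional base adds 2°C (A/T) or 4°C (G/C), so Tm is non-decreasing in n; n = 25 is the first length to reach 66°C.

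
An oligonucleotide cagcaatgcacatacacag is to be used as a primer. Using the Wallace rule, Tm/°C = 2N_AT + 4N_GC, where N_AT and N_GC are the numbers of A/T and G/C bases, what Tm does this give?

56°C

Counting bases: C=6, G=3, A=8, T=2
AT pairs contribute 10, GC pairs contribute 9.
Tm = 2×10 + 4×9 = 56°C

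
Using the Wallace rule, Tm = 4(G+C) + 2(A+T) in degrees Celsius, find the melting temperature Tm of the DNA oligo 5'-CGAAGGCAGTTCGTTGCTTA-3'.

Base counts: G=6, T=6, C=4, A=4
A+T = 10, G+C = 10
Tm = 4·10 + 2·10 = 40 + 20 = 60°C

60°C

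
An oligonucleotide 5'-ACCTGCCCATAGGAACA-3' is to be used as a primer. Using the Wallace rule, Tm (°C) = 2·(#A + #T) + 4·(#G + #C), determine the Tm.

52°C

T=2, G=3, C=6, A=6
AT pairs contribute 8, GC pairs contribute 9.
Tm = 2(8) + 4(9) = 16 + 36 = 52°C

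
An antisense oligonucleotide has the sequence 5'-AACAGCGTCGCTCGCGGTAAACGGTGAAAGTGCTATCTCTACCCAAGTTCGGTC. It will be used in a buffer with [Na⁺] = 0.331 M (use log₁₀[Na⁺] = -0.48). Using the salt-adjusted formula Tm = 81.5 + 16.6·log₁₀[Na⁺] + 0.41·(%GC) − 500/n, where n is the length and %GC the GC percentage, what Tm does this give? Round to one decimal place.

Length n = 54. Counting bases: T=12, A=13, C=15, G=14
G+C = 29, so %GC = 29/54 × 100 = 53.704%
Salt term: 16.6 × (-0.48) = -7.968
GC term: 0.41 × 53.704 = 22.019; length term: −500/54 = −9.259
Tm = 81.5 + (-7.968) + 22.019 − 9.259 = 86.292 → 86.3°C

86.3°C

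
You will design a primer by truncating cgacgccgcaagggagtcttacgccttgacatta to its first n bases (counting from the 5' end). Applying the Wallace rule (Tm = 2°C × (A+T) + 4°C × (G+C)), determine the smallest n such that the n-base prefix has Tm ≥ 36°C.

First 9 bases: CGACGCCGC → Tm = 34°C (< 36°C)
First 10 bases: CGACGCCGCA → Tm = 36°C (≥ 36°C)
Each additional base adds 2°C (A/T) or 4°C (G/C), so Tm is non-decreasing in n; n = 10 is the first length to reach 36°C.

n = 10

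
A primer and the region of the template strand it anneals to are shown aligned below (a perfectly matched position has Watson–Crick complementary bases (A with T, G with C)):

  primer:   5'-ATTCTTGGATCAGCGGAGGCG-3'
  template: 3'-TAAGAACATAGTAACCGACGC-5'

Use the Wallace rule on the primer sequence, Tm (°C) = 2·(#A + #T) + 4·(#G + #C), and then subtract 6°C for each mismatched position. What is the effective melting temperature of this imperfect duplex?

36°C

Primer base counts: A=4, T=5, G=8, C=4 → A+T=9, G+C=12
Perfect-match Tm = 2(9) + 4(12) = 18 + 48 = 66°C
Mismatches (positions where the bases are not complementary): 5 (at positions 8, 13, 14, 17, 18)
Effective Tm = 66 − 5×6 = 66 − 30 = 36°C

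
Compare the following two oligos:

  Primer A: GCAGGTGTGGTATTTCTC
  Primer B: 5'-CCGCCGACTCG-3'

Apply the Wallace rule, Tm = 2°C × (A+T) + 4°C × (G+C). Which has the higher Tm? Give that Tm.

Primer A: A+T=9, G+C=9 → Tm = 2(9)+4(9) = 54°C
Primer B: A+T=2, G+C=9 → Tm = 2(2)+4(9) = 40°C
54°C vs 40°C → primer A is higher.

Primer A, 54°C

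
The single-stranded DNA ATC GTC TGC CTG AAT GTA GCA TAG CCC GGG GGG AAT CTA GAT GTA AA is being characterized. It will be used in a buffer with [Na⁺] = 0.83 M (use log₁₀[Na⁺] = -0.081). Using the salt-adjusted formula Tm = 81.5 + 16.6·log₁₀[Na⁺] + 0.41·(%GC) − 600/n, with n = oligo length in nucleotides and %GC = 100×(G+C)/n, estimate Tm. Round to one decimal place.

87.5°C

Length n = 47. G=14, A=13, C=9, T=11
G+C = 23, so %GC = 23/47 × 100 = 48.936%
Salt term: 16.6 × (-0.081) = -1.345
GC term: 0.41 × 48.936 = 20.064; length term: −600/47 = −12.766
Tm = 81.5 + (-1.345) + 20.064 − 12.766 = 87.453 → 87.5°C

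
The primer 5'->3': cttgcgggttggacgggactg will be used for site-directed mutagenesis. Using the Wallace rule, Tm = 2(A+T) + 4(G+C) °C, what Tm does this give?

70°C

Scanning the sequence gives C=4, A=2, T=5, G=10.
AT pairs contribute 7, GC pairs contribute 14.
Tm = 2×7 + 4×14 = 70°C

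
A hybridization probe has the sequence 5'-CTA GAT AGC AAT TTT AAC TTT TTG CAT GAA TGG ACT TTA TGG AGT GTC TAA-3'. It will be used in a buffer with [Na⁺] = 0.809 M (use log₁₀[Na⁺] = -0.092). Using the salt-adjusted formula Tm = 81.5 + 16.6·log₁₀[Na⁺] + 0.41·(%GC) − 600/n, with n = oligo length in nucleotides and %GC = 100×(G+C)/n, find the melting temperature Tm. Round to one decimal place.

81.1°C

Length n = 51. A=15, T=20, G=10, C=6
G+C = 16, so %GC = 16/51 × 100 = 31.373%
Salt term: 16.6 × (-0.092) = -1.527
GC term: 0.41 × 31.373 = 12.863; length term: −600/51 = −11.765
Tm = 81.5 + (-1.527) + 12.863 − 11.765 = 81.071 → 81.1°C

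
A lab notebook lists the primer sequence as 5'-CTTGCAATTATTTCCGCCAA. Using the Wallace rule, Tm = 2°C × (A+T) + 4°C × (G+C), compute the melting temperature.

T=7, G=2, C=6, A=5
A+T = 12, G+C = 8
Tm = 4·8 + 2·12 = 32 + 24 = 56°C

56°C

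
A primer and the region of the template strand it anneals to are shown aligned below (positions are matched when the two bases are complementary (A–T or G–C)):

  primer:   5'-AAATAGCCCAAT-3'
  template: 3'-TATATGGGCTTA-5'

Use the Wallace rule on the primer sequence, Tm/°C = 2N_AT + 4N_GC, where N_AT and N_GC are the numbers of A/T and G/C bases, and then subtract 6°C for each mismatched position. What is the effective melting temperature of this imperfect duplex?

14°C

Primer base counts: A=6, T=2, G=1, C=3 → A+T=8, G+C=4
Perfect-match Tm = 2(8) + 4(4) = 16 + 16 = 32°C
Mismatches (positions where the bases are not complementary): 3 (at positions 2, 6, 9)
Effective Tm = 32 − 3×6 = 32 − 18 = 14°C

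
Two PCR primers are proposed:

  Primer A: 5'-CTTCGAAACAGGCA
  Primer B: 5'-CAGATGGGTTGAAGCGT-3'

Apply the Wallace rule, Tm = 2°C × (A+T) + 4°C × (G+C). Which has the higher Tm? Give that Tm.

Primer B, 52°C

Primer A: A+T=7, G+C=7 → Tm = 2(7)+4(7) = 42°C
Primer B: A+T=8, G+C=9 → Tm = 2(8)+4(9) = 52°C
42°C vs 52°C → primer B is higher.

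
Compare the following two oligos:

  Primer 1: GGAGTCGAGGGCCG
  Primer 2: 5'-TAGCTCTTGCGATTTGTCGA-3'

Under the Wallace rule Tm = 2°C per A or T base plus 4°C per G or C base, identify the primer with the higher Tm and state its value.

Primer 1: A+T=3, G+C=11 → Tm = 2(3)+4(11) = 50°C
Primer 2: A+T=11, G+C=9 → Tm = 2(11)+4(9) = 58°C
50°C vs 58°C → primer 2 is higher.

Primer 2, 58°C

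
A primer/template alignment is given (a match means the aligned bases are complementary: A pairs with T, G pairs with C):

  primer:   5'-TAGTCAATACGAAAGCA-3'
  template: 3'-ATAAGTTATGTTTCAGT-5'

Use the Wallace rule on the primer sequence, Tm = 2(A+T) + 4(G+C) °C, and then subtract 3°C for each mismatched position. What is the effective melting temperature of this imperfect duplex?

Primer base counts: A=8, T=3, G=3, C=3 → A+T=11, G+C=6
Perfect-match Tm = 2(11) + 4(6) = 22 + 24 = 46°C
Mismatches (positions where the bases are not complementary): 4 (at positions 3, 11, 14, 15)
Effective Tm = 46 − 4×3 = 46 − 12 = 34°C

34°C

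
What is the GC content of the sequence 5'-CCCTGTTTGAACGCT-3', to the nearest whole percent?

53%

Scanning the sequence gives G=3, A=2, T=5, C=5.
G+C = 3 + 5 = 8 out of 15 bases
%GC = 8/15 × 100 = 53.33% ≈ 53%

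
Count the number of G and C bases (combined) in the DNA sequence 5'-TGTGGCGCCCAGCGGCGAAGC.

16

C=7, G=9, T=2, A=3
Total G or C: 9 + 7 = 16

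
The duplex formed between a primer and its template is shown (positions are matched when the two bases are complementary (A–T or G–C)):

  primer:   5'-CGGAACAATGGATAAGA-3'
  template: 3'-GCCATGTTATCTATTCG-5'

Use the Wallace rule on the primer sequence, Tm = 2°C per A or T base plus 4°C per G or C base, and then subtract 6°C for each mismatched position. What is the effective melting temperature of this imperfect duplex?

Primer base counts: A=8, T=2, G=5, C=2 → A+T=10, G+C=7
Perfect-match Tm = 2(10) + 4(7) = 20 + 28 = 48°C
Mismatches (positions where the bases are not complementary): 3 (at positions 4, 10, 17)
Effective Tm = 48 − 3×6 = 48 − 18 = 30°C

30°C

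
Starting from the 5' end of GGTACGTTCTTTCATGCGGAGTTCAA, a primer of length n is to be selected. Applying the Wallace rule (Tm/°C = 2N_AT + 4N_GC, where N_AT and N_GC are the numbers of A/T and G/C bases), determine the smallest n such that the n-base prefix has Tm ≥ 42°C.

n = 15

First 14 bases: GGTACGTTCTTTCA → Tm = 40°C (< 42°C)
First 15 bases: GGTACGTTCTTTCAT → Tm = 42°C (≥ 42°C)
Since every base adds ≥2°C, Tm only increases with n, so the threshold is first crossed at n = 15.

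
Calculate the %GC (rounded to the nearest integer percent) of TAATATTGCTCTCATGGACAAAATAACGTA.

30%

Scanning the sequence gives A=12, C=5, G=4, T=9.
G+C = 4 + 5 = 9 out of 30 bases
%GC = 9/30 × 100 = 30% ≈ 30%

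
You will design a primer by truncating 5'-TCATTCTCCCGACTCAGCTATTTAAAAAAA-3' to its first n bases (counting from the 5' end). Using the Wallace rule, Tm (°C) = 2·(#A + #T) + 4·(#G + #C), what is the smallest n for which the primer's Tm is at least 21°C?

First 7 bases: TCATTCT → Tm = 18°C (< 21°C)
First 8 bases: TCATTCTC → Tm = 22°C (≥ 21°C)
Each additional base adds 2°C (A/T) or 4°C (G/C), so Tm is non-decreasing in n; n = 8 is the first length to reach 21°C.

n = 8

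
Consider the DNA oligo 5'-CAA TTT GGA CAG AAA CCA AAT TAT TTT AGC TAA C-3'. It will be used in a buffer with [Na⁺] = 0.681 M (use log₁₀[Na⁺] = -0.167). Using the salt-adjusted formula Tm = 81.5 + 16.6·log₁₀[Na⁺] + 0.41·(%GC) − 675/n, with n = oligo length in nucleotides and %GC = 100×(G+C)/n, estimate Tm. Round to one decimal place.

Length n = 34. Scanning the sequence gives G=4, C=6, T=10, A=14.
G+C = 10, so %GC = 10/34 × 100 = 29.412%
Salt term: 16.6 × (-0.167) = -2.772
GC term: 0.41 × 29.412 = 12.059; length term: −675/34 = −19.853
Tm = 81.5 + (-2.772) + 12.059 − 19.853 = 70.934 → 70.9°C

70.9°C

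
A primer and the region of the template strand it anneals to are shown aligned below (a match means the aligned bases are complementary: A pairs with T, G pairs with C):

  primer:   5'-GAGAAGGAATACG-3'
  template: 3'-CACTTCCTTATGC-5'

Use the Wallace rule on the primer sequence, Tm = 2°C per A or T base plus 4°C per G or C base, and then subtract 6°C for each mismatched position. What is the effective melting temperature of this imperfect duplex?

Primer base counts: A=6, T=1, G=5, C=1 → A+T=7, G+C=6
Perfect-match Tm = 2(7) + 4(6) = 14 + 24 = 38°C
Mismatches (positions where the bases are not complementary): 1 (at position 2)
Effective Tm = 38 − 1×6 = 38 − 6 = 32°C

32°C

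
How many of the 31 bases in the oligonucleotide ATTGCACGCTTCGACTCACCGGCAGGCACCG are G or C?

20

C=12, A=6, G=8, T=5
G+C = 8 + 12 = 20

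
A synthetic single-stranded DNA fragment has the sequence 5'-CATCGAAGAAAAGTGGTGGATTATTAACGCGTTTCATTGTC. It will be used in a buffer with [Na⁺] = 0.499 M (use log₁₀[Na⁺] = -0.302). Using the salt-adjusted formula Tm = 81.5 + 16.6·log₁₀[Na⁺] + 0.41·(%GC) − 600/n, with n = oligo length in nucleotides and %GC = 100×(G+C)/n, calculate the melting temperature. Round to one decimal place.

Length n = 41. Counting bases: G=10, T=13, C=6, A=12
G+C = 16, so %GC = 16/41 × 100 = 39.024%
Salt term: 16.6 × (-0.302) = -5.013
GC term: 0.41 × 39.024 = 16; length term: −600/41 = −14.634
Tm = 81.5 + (-5.013) + 16 − 14.634 = 77.853 → 77.9°C

77.9°C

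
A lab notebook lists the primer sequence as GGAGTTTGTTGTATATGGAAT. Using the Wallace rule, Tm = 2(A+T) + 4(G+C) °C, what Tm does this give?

56°C

Base counts: T=9, G=7, C=0, A=5
AT pairs contribute 14, GC pairs contribute 7.
Tm = 4·7 + 2·14 = 28 + 28 = 56°C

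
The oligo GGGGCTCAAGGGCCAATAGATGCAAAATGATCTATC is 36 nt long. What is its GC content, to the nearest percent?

47%

Counting bases: T=7, C=7, A=12, G=10
G+C = 10 + 7 = 17 out of 36 bases
%GC = 17/36 × 100 = 47.22% ≈ 47%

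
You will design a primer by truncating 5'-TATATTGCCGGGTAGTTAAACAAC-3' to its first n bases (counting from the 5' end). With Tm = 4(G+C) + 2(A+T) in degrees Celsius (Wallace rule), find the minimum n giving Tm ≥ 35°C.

First 11 bases: TATATTGCCGG → Tm = 32°C (< 35°C)
First 12 bases: TATATTGCCGGG → Tm = 36°C (≥ 35°C)
Each additional base adds 2°C (A/T) or 4°C (G/C), so Tm is non-decreasing in n; n = 12 is the first length to reach 35°C.

n = 12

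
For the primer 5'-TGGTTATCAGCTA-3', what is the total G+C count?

T=5, A=3, C=2, G=3
G+C = 3 + 2 = 5

5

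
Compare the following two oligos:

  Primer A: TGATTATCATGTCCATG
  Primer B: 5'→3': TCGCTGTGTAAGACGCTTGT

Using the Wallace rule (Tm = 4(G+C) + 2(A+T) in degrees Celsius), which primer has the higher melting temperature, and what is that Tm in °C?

Primer B, 60°C

Primer A: A+T=11, G+C=6 → Tm = 2(11)+4(6) = 46°C
Primer B: A+T=10, G+C=10 → Tm = 2(10)+4(10) = 60°C
46°C vs 60°C → primer B is higher.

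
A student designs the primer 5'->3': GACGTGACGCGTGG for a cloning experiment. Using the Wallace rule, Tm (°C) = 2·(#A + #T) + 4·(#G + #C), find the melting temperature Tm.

48°C

Base counts: C=3, G=7, A=2, T=2
AT pairs contribute 4, GC pairs contribute 10.
Tm = 2×4 + 4×10 = 48°C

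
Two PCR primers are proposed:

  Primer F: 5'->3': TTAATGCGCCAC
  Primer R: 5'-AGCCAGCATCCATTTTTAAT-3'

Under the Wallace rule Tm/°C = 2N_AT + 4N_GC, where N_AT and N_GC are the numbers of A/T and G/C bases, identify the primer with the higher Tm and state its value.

Primer F: A+T=6, G+C=6 → Tm = 2(6)+4(6) = 36°C
Primer R: A+T=13, G+C=7 → Tm = 2(13)+4(7) = 54°C
36°C vs 54°C → primer R is higher.

Primer R, 54°C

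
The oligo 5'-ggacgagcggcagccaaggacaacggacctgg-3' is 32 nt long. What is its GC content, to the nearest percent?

Scanning the sequence gives T=1, G=13, A=9, C=9.
G+C = 13 + 9 = 22 out of 32 bases
%GC = 22/32 × 100 = 68.75% ≈ 69%

69%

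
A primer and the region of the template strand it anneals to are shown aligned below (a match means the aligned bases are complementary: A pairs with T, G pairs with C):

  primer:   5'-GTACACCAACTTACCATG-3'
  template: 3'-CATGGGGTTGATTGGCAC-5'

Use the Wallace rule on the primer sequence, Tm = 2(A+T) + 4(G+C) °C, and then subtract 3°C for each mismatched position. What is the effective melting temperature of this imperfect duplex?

Primer base counts: A=6, T=4, G=2, C=6 → A+T=10, G+C=8
Perfect-match Tm = 2(10) + 4(8) = 20 + 32 = 52°C
Mismatches (positions where the bases are not complementary): 3 (at positions 5, 12, 16)
Effective Tm = 52 − 3×3 = 52 − 9 = 43°C

43°C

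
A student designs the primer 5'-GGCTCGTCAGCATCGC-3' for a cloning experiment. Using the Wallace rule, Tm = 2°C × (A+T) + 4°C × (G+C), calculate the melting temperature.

Counting bases: G=5, T=3, C=6, A=2
So N_AT = 5 and N_GC = 11.
Tm = 2×5 + 4×11 = 54°C

54°C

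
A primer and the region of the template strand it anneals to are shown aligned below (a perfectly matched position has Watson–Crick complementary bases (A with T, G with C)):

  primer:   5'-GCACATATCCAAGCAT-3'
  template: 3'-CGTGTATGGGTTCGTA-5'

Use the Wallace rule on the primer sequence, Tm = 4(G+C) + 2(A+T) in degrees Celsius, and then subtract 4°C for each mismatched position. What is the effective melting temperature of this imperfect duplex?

Primer base counts: A=6, T=3, G=2, C=5 → A+T=9, G+C=7
Perfect-match Tm = 2(9) + 4(7) = 18 + 28 = 46°C
Mismatches (positions where the bases are not complementary): 1 (at position 8)
Effective Tm = 46 − 1×4 = 46 − 4 = 42°C

42°C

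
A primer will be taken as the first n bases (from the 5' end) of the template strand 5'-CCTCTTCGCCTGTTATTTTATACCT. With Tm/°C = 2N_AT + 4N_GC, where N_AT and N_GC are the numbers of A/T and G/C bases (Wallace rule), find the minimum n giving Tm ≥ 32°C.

n = 10

First 9 bases: CCTCTTCGC → Tm = 30°C (< 32°C)
First 10 bases: CCTCTTCGCC → Tm = 34°C (≥ 32°C)
Since every base adds ≥2°C, Tm only increases with n, so the threshold is first crossed at n = 10.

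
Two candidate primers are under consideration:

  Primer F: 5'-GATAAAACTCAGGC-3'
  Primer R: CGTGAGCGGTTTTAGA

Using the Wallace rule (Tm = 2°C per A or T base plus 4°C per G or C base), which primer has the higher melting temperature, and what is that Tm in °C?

Primer F: A+T=8, G+C=6 → Tm = 2(8)+4(6) = 40°C
Primer R: A+T=8, G+C=8 → Tm = 2(8)+4(8) = 48°C
40°C vs 48°C → primer R is higher.

Primer R, 48°C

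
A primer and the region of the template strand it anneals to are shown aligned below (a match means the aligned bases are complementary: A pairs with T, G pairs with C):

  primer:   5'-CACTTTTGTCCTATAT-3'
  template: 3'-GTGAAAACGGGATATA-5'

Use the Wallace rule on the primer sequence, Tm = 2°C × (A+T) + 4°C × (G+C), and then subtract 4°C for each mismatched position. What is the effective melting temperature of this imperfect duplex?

Primer base counts: A=3, T=8, G=1, C=4 → A+T=11, G+C=5
Perfect-match Tm = 2(11) + 4(5) = 22 + 20 = 42°C
Mismatches (positions where the bases are not complementary): 1 (at position 9)
Effective Tm = 42 − 1×4 = 42 − 4 = 38°C

38°C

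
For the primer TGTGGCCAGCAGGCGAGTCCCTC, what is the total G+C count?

16

Base counts: G=8, T=4, C=8, A=3
Total G or C: 8 + 8 = 16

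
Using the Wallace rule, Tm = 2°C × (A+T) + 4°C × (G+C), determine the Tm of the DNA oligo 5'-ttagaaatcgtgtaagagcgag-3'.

Counting bases: G=7, T=5, A=8, C=2
AT pairs contribute 13, GC pairs contribute 9.
Tm = 2×13 + 4×9 = 62°C

62°C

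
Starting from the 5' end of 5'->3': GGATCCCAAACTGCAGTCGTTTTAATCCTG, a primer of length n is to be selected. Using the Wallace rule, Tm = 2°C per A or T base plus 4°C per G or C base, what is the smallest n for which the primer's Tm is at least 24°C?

n = 7

First 6 bases: GGATCC → Tm = 20°C (< 24°C)
First 7 bases: GGATCCC → Tm = 24°C (≥ 24°C)
Since every base adds ≥2°C, Tm only increases with n, so the threshold is first crossed at n = 7.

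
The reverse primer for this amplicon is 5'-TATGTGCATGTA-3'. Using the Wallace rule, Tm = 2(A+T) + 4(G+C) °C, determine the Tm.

32°C

Base counts: A=3, C=1, T=5, G=3
A+T = 8, G+C = 4
Tm = 2(8) + 4(4) = 16 + 16 = 32°C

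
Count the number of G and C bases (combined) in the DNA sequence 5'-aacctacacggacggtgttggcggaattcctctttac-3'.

A=8, C=10, T=10, G=9
Total G or C: 9 + 10 = 19

19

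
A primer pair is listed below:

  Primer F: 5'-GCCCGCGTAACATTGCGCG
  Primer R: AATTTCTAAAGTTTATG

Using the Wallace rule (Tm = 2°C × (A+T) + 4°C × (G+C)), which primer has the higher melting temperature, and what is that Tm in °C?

Primer F: A+T=6, G+C=13 → Tm = 2(6)+4(13) = 64°C
Primer R: A+T=14, G+C=3 → Tm = 2(14)+4(3) = 40°C
64°C vs 40°C → primer F is higher.

Primer F, 64°C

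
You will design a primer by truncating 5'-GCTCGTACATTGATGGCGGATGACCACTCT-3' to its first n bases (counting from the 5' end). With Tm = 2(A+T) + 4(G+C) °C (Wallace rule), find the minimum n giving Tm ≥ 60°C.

First 18 bases: GCTCGTACATTGATGGCG → Tm = 56°C (< 60°C)
First 19 bases: GCTCGTACATTGATGGCGG → Tm = 60°C (≥ 60°C)
Each additional base adds 2°C (A/T) or 4°C (G/C), so Tm is non-decreasing in n; n = 19 is the first length to reach 60°C.

n = 19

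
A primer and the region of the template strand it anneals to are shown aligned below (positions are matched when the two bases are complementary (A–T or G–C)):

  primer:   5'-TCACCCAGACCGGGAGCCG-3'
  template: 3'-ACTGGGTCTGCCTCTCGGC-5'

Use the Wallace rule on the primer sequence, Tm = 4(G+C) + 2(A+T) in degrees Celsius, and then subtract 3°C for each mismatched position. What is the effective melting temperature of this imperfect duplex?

57°C

Primer base counts: A=4, T=1, G=6, C=8 → A+T=5, G+C=14
Perfect-match Tm = 2(5) + 4(14) = 10 + 56 = 66°C
Mismatches (positions where the bases are not complementary): 3 (at positions 2, 11, 13)
Effective Tm = 66 − 3×3 = 66 − 9 = 57°C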